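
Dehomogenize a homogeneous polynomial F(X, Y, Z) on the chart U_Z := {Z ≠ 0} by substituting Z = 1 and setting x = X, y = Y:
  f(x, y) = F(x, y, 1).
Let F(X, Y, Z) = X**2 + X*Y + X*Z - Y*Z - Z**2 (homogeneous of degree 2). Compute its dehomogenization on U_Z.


f(x, y) = x**2 + x*y + x - y - 1

On U_Z we set Z = 1. Each monomial c·X^i·Y^j·Z^k in F becomes c·x^i·y^j·1^k = c·x^i·y^j.
Substituting Z = 1: F(X, Y, 1) = x**2 + x*y + x - y - 1.
Note: deg(f) ≤ deg(F) = 2; strict inequality happens when F is divisible by Z (lost terms).


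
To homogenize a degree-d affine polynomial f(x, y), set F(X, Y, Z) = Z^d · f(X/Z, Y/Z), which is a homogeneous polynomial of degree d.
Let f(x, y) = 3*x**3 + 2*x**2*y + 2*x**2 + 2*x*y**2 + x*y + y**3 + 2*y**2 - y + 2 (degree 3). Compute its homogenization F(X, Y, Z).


F(X, Y, Z) = 3*X**3 + 2*X**2*Y + 2*X**2*Z + 2*X*Y**2 + X*Y*Z + Y**3 + 2*Y**2*Z - Y*Z**2 + 2*Z**3

deg(f) = 3.
Substitute x = X/Z, y = Y/Z into f, then multiply by Z^3.
  monomial 3·x^3·y^0 ↦ 3·X^3·Y^0·Z^0.
  monomial 2·x^2·y^1 ↦ 2·X^2·Y^1·Z^0.
  monomial 2·x^2·y^0 ↦ 2·X^2·Y^0·Z^1.
  monomial 2·x^1·y^2 ↦ 2·X^1·Y^2·Z^0.
  monomial 1·x^1·y^1 ↦ 1·X^1·Y^1·Z^1.
  monomial 1·x^0·y^3 ↦ 1·X^0·Y^3·Z^0.
  monomial 2·x^0·y^2 ↦ 2·X^0·Y^2·Z^1.
  monomial -1·x^0·y^1 ↦ -1·X^0·Y^1·Z^2.
  monomial 2·x^0·y^0 ↦ 2·X^0·Y^0·Z^3.
Collecting: F(X, Y, Z) = 3*X**3 + 2*X**2*Y + 2*X**2*Z + 2*X*Y**2 + X*Y*Z + Y**3 + 2*Y**2*Z - Y*Z**2 + 2*Z**3.


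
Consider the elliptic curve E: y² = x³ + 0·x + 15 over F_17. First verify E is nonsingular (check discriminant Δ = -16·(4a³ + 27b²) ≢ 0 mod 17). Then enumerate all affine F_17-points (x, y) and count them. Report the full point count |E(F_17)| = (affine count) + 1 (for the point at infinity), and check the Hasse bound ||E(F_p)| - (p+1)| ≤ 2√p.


Affine points = {(0, 7), (0, 10), (1, 4), (1, 13), (3, 5), (3, 12), (5, 2), (5, 15), (7, 1), (7, 16), (8, 0), (9, 8), (9, 9), (12, 3), (12, 14), (13, 6), (13, 11)}; affine count = 17; |E(F_17)| = 18.

Discriminant check: Δ ∝ 4a³ + 27b² = 4·0³ + 27·15² = 4·0 + 27·225 ≡ 6 (mod 17). Nonzero ⇒ E is nonsingular.
For each x ∈ F_17, compute rhs = x³ + 0·x + 15 mod 17, then count y ∈ F_17 with y² ≡ rhs.
  x = 0: rhs = 15, matching y values: 7, 10 (2 points).
  x = 1: rhs = 16, matching y values: 4, 13 (2 points).
  x = 2: rhs = 6, matching y values: none (0 points).
  x = 3: rhs = 8, matching y values: 5, 12 (2 points).
  x = 4: rhs = 11, matching y values: none (0 points).
  x = 5: rhs = 4, matching y values: 2, 15 (2 points).
  x = 6: rhs = 10, matching y values: none (0 points).
  x = 7: rhs = 1, matching y values: 1, 16 (2 points).
  x = 8: rhs = 0, matching y values: 0 (1 points).
  x = 9: rhs = 13, matching y values: 8, 9 (2 points).
  x = 10: rhs = 12, matching y values: none (0 points).
  x = 11: rhs = 3, matching y values: none (0 points).
  x = 12: rhs = 9, matching y values: 3, 14 (2 points).
  x = 13: rhs = 2, matching y values: 6, 11 (2 points).
  x = 14: rhs = 5, matching y values: none (0 points).
  x = 15: rhs = 7, matching y values: none (0 points).
  x = 16: rhs = 14, matching y values: none (0 points).
Total affine count: 17.
Full point count |E(F_17)| = 17 + 1 = 18.
Hasse bound: |18 − (17+1)| = |0| = 0 ≤ 2√17 ≈ 8.2462 ✓.


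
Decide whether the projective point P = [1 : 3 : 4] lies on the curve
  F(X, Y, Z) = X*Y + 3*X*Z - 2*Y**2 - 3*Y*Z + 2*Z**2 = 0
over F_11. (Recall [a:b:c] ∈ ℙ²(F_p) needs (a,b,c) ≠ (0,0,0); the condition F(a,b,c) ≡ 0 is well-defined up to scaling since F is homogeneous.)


F(1,3,4) ≡ 4 (mod 11); P is NOT on the curve.

Evaluate F(1, 3, 4) term-by-term (mod 11).
  X*Y ↦ 1·1·3·1 = 3
  3*X*Z ↦ 3·1·1·4 = 12
  -2*Y**2 ↦ -2·1·9·1 = -18
  -3*Y*Z ↦ -3·1·3·4 = -36
  2*Z**2 ↦ 2·1·1·16 = 32
Sum: F(1, 3, 4) = (3) + (12) + (-18) + (-36) + (32) = -7.
Reducing mod 11: -7 ≡ 4 (mod 11).
Since F(a, b, c) ≡ 4 ≠ 0 (mod 11), P does NOT lie on the curve.


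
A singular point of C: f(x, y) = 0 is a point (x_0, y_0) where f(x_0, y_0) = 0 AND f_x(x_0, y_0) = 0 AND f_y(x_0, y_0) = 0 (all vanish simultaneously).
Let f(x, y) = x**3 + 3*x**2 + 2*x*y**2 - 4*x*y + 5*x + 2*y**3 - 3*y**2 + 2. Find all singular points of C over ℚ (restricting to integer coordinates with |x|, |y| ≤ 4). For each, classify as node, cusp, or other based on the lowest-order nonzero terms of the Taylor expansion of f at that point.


Singular points: {(-1, 1)}; classification: cusp.

Compute partial derivatives:
  f_x = 3*x**2 + 6*x + 2*y**2 - 4*y + 5.
  f_y = 4*x*y - 4*x + 6*y**2 - 6*y.
Scan x_0 ∈ {−4, ..., 4}. For each x_0, f_y(x_0, y) is a polynomial in y; find its integer roots y ∈ {−4, ..., 4}, then test f_x and f at those candidates.
  x = -4: f_y(-4, y) = 6*y**2 - 22*y + 16; vanishes at y ∈ {1}. (-4, 1): f_x = 27 ≠ 0.
  x = -3: f_y(-3, y) = 6*y**2 - 18*y + 12; vanishes at y ∈ {1, 2}. (-3, 1): f_x = 12 ≠ 0; (-3, 2): f_x = 14 ≠ 0.
  x = -2: f_y(-2, y) = 6*y**2 - 14*y + 8; vanishes at y ∈ {1}. (-2, 1): f_x = 3 ≠ 0.
  x = -1: f_y(-1, y) = 6*y**2 - 10*y + 4; vanishes at y ∈ {1}. (-1, 1): f_x = 0, f = 0 — SINGULAR.
  x = 0: f_y(0, y) = 6*y**2 - 6*y; vanishes at y ∈ {0, 1}. (0, 0): f_x = 5 ≠ 0; (0, 1): f_x = 3 ≠ 0.
  x = 1: f_y(1, y) = 6*y**2 - 2*y - 4; vanishes at y ∈ {1}. (1, 1): f_x = 12 ≠ 0.
  x = 2: f_y(2, y) = 6*y**2 + 2*y - 8; vanishes at y ∈ {1}. (2, 1): f_x = 27 ≠ 0.
  x = 3: f_y(3, y) = 6*y**2 + 6*y - 12; vanishes at y ∈ {-2, 1}. (3, -2): f_x = 66 ≠ 0; (3, 1): f_x = 48 ≠ 0.
  x = 4: f_y(4, y) = 6*y**2 + 10*y - 16; vanishes at y ∈ {1}. (4, 1): f_x = 75 ≠ 0.
Only singular point on the grid: (-1, 1).
Classify: substitute x = -1 + u, y = 1 + v and expand: f = u**3 + 2*u*v**2 + 2*v**3 + v**2.
No constant or linear terms (consistent with a singular point). Quadratic part: v**2. Cubic part: u**3 + 2*u*v**2 + 2*v**3.
The quadratic part v**2 is a perfect square, so there is a single (double) tangent line v = 0, i.e. y = 1. Restricting the cubic part to that line (v = 0) leaves u**3 ≠ 0, so f is not divisible by v and the branch is v² ≈ -u**3 to lowest order — this is a cusp.
Classification: cusp.


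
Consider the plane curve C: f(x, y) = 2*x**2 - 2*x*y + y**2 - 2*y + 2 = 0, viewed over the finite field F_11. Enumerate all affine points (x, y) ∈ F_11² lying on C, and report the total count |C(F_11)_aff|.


Affine F_11-points: {(1, 2)}; count = 1.

For each of the 121 pairs (x, y) ∈ F_11², evaluate f(x, y) mod 11. Record the zeros.
  x = 0: [0↦2, 1↦1, 2↦2, 3↦5, 4↦10, 5↦6, 6↦4, 7↦4, 8↦6, 9↦10, 10↦5]  zeros at y ∈ ∅
  x = 1: [0↦4, 1↦1, 2↦0, 3↦1, 4↦4, 5↦9, 6↦5, 7↦3, 8↦3, 9↦5, 10↦9]  zeros at y ∈ {2}
  x = 2: [0↦10, 1↦5, 2↦2, 3↦1, 4↦2, 5↦5, 6↦10, 7↦6, 8↦4, 9↦4, 10↦6]  zeros at y ∈ ∅
  x = 3: [0↦9, 1↦2, 2↦8, 3↦5, 4↦4, 5↦5, 6↦8, 7↦2, 8↦9, 9↦7, 10↦7]  zeros at y ∈ ∅
  x = 4: [0↦1, 1↦3, 2↦7, 3↦2, 4↦10, 5↦9, 6↦10, 7↦2, 8↦7, 9↦3, 10↦1]  zeros at y ∈ ∅
  x = 5: [0↦8, 1↦8, 2↦10, 3↦3, 4↦9, 5↦6, 6↦5, 7↦6, 8↦9, 9↦3, 10↦10]  zeros at y ∈ ∅
  x = 6: [0↦8, 1↦6, 2↦6, 3↦8, 4↦1, 5↦7, 6↦4, 7↦3, 8↦4, 9↦7, 10↦1]  zeros at y ∈ ∅
  x = 7: [0↦1, 1↦8, 2↦6, 3↦6, 4↦8, 5↦1, 6↦7, 7↦4, 8↦3, 9↦4, 10↦7]  zeros at y ∈ ∅
  x = 8: [0↦9, 1↦3, 2↦10, 3↦8, 4↦8, 5↦10, 6↦3, 7↦9, 8↦6, 9↦5, 10↦6]  zeros at y ∈ ∅
  x = 9: [0↦10, 1↦2, 2↦7, 3↦3, 4↦1, 5↦1, 6↦3, 7↦7, 8↦2, 9↦10, 10↦9]  zeros at y ∈ ∅
  x = 10: [0↦4, 1↦5, 2↦8, 3↦2, 4↦9, 5↦7, 6↦7, 7↦9, 8↦2, 9↦8, 10↦5]  zeros at y ∈ ∅
Collecting zeros: affine points = {(1, 2)}.
Total count |C(F_11)_aff| = 1.


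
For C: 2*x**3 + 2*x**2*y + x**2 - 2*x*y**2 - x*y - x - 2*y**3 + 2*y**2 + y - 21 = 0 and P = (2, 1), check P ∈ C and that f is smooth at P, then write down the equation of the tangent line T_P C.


Tangent line at P: 32*x - 3*y - 61 = 0.

Step 1: f(2, 1) = 0, so P lies on C.
Step 2: partial derivatives
  f_x(x, y) = 6*x**2 + 4*x*y + 2*x - 2*y**2 - y - 1, f_y(x, y) = 2*x**2 - 4*x*y - x - 6*y**2 + 4*y + 1.
  f_x(P) = 32, f_y(P) = -3 (gradient nonzero, so P is smooth).
Step 3: tangent line at P: 32·(x − 2) + -3·(y − 1) = 0.
Expanding: 32*x - 3*y - 61 = 0.


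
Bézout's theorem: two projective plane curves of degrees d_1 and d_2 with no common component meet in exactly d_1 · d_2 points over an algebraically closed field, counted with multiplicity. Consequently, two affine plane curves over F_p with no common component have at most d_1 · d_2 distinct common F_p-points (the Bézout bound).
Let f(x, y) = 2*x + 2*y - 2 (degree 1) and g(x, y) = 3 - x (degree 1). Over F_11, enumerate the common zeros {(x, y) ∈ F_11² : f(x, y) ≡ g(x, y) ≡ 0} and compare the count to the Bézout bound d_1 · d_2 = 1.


Common zeros: {(3, 9)}; count = 1; Bézout bound = 1.

deg(f) = 1, deg(g) = 1, so Bézout bound = 1.
Scan x ∈ F_11. For each x, list the y ∈ F_11 with f(x, y) ≡ 0 and those with g(x, y) ≡ 0 (mod 11); the common zeros in that column are the intersection.
  x = 0: f ≡ 0 at y ∈ {1}; g ≡ 0 at y ∈ ∅; common: ∅.
  x = 1: f ≡ 0 at y ∈ {0}; g ≡ 0 at y ∈ ∅; common: ∅.
  x = 2: f ≡ 0 at y ∈ {10}; g ≡ 0 at y ∈ ∅; common: ∅.
  x = 3: f ≡ 0 at y ∈ {9}; g ≡ 0 at y ∈ {0, 1, 2, 3, 4, 5, 6, 7, 8, 9, 10}; common: {9}.
  x = 4: f ≡ 0 at y ∈ {8}; g ≡ 0 at y ∈ ∅; common: ∅.
  x = 5: f ≡ 0 at y ∈ {7}; g ≡ 0 at y ∈ ∅; common: ∅.
  x = 6: f ≡ 0 at y ∈ {6}; g ≡ 0 at y ∈ ∅; common: ∅.
  x = 7: f ≡ 0 at y ∈ {5}; g ≡ 0 at y ∈ ∅; common: ∅.
  x = 8: f ≡ 0 at y ∈ {4}; g ≡ 0 at y ∈ ∅; common: ∅.
  x = 9: f ≡ 0 at y ∈ {3}; g ≡ 0 at y ∈ ∅; common: ∅.
  x = 10: f ≡ 0 at y ∈ {2}; g ≡ 0 at y ∈ ∅; common: ∅.
Collecting: common zeros = {(3, 9)}, so the count is 1.
Comparison with the Bézout bound: 1 ≤ 1 = deg(f)·deg(g), as expected for curves with no common component (the bound is attained).


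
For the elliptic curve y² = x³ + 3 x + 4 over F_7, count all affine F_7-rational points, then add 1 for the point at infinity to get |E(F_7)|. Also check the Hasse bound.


Affine points = {(0, 2), (0, 5), (1, 1), (1, 6), (2, 2), (2, 5), (5, 2), (5, 5), (6, 0)}; affine count = 9; |E(F_7)| = 10.

Discriminant check: Δ ∝ 4a³ + 27b² = 4·3³ + 27·4² = 4·27 + 27·16 ≡ 1 (mod 7). Nonzero ⇒ E is nonsingular.
For each x ∈ F_7, compute rhs = x³ + 3·x + 4 mod 7, then count y ∈ F_7 with y² ≡ rhs.
  x = 0: rhs = 4, matching y values: 2, 5 (2 points).
  x = 1: rhs = 1, matching y values: 1, 6 (2 points).
  x = 2: rhs = 4, matching y values: 2, 5 (2 points).
  x = 3: rhs = 5, matching y values: none (0 points).
  x = 4: rhs = 3, matching y values: none (0 points).
  x = 5: rhs = 4, matching y values: 2, 5 (2 points).
  x = 6: rhs = 0, matching y values: 0 (1 points).
Total affine count: 9.
Full point count |E(F_7)| = 9 + 1 = 10.
Hasse bound: |10 − (7+1)| = |2| = 2 ≤ 2√7 ≈ 5.2915 ✓.


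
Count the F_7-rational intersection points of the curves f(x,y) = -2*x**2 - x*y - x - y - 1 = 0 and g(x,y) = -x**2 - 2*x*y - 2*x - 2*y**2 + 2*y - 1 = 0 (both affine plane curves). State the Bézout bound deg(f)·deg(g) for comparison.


Common zeros: ∅; count = 0; Bézout bound = 4.

deg(f) = 2, deg(g) = 2, so Bézout bound = 4.
Scan x ∈ F_7. For each x, list the y ∈ F_7 with f(x, y) ≡ 0 and those with g(x, y) ≡ 0 (mod 7); the common zeros in that column are the intersection.
  x = 0: f ≡ 0 at y ∈ {6}; g ≡ 0 at y ∈ ∅; common: ∅.
  x = 1: f ≡ 0 at y ∈ {5}; g ≡ 0 at y ∈ ∅; common: ∅.
  x = 2: f ≡ 0 at y ∈ {1}; g ≡ 0 at y ∈ {2, 4}; common: ∅.
  x = 3: f ≡ 0 at y ∈ {5}; g ≡ 0 at y ∈ {6}; common: ∅.
  x = 4: f ≡ 0 at y ∈ {1}; g ≡ 0 at y ∈ {5, 6}; common: ∅.
  x = 5: f ≡ 0 at y ∈ {0}; g ≡ 0 at y ∈ {5}; common: ∅.
  x = 6: f ≡ 0 at y ∈ ∅; g ≡ 0 at y ∈ {0, 2}; common: ∅.
Collecting: common zeros = ∅, so the count is 0.
Comparison with the Bézout bound: 0 ≤ 4 = deg(f)·deg(g), as expected for curves with no common component (the affine F_7-count falls short of the bound because intersections may lie at infinity, over extension fields, or carry multiplicity).


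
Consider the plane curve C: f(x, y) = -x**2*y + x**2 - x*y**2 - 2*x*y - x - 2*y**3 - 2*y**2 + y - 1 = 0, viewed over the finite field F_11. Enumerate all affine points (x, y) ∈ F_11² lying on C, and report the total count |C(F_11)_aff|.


Affine F_11-points: {(1, 2), (1, 3), (1, 10), (2, 3), (3, 5), (4, 0), (5, 6), (8, 0), (10, 1), (10, 5), (10, 10)}; count = 11.

For each of the 121 pairs (x, y) ∈ F_11², evaluate f(x, y) mod 11. Record the zeros.
  x = 0: [0↦10, 1↦7, 2↦10, 3↦7, 4↦8, 5↦1, 6↦7, 7↦3, 8↦10, 9↦5, 10↦9]  zeros at y ∈ ∅
  x = 1: [0↦10, 1↦3, 2↦0, 3↦0, 4↦2, 5↦5, 6↦8, 7↦10, 8↦10, 9↦7, 10↦0]  zeros at y ∈ {2, 3, 10}
  x = 2: [0↦1, 1↦10, 2↦10, 3↦0, 4↦1, 5↦1, 6↦10, 7↦5, 8↦7, 9↦4, 10↦6]  zeros at y ∈ {3}
  x = 3: [0↦5, 1↦6, 2↦7, 3↦7, 4↦5, 5↦0, 6↦2, 7↦10, 8↦1, 9↦7, 10↦5]  zeros at y ∈ {5}
  x = 4: [0↦0, 1↦2, 2↦2, 3↦10, 4↦3, 5↦2, 6↦6, 7↦3, 8↦3, 9↦5, 10↦8]  zeros at y ∈ {0}
  x = 5: [0↦8, 1↦9, 2↦6, 3↦9, 4↦6, 5↦7, 6↦0, 7↦6, 8↦2, 9↦9, 10↦4]  zeros at y ∈ {6}
  x = 6: [0↦7, 1↦5, 2↦8, 3↦4, 4↦3, 5↦4, 6↦6, 7↦8, 8↦9, 9↦8, 10↦4]  zeros at y ∈ ∅
  x = 7: [0↦8, 1↦1, 2↦8, 3↦6, 4↦5, 5↦4, 6↦2, 7↦9, 8↦2, 9↦2, 10↦8]  zeros at y ∈ ∅
  x = 8: [0↦0, 1↦8, 2↦6, 3↦4, 4↦1, 5↦7, 6↦10, 7↦9, 8↦3, 9↦2, 10↦5]  zeros at y ∈ {0}
  x = 9: [0↦5, 1↦4, 2↦2, 3↦9, 4↦2, 5↦2, 6↦8, 7↦8, 8↦1, 9↦8, 10↦6]  zeros at y ∈ ∅
  x = 10: [0↦1, 1↦0, 2↦7, 3↦10, 4↦8, 5↦0, 6↦7, 7↦6, 8↦7, 9↦9, 10↦0]  zeros at y ∈ {1, 5, 10}
Collecting zeros: affine points = {(1, 2), (1, 3), (1, 10), (2, 3), (3, 5), (4, 0), (5, 6), (8, 0), (10, 1), (10, 5), (10, 10)}.
Total count |C(F_11)_aff| = 11.


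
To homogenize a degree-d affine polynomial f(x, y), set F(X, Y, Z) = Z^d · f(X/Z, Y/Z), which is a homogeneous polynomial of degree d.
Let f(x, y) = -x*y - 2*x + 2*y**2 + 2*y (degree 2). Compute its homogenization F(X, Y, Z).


F(X, Y, Z) = -X*Y - 2*X*Z + 2*Y**2 + 2*Y*Z

deg(f) = 2.
Substitute x = X/Z, y = Y/Z into f, then multiply by Z^2.
  monomial -1·x^1·y^1 ↦ -1·X^1·Y^1·Z^0.
  monomial -2·x^1·y^0 ↦ -2·X^1·Y^0·Z^1.
  monomial 2·x^0·y^2 ↦ 2·X^0·Y^2·Z^0.
  monomial 2·x^0·y^1 ↦ 2·X^0·Y^1·Z^1.
Collecting: F(X, Y, Z) = -X*Y - 2*X*Z + 2*Y**2 + 2*Y*Z.


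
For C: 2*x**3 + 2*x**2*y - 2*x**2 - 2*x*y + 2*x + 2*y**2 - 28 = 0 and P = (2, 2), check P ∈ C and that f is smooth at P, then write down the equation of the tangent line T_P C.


Tangent line at P: 30*x + 12*y - 84 = 0.

Step 1: f(2, 2) = 0, so P lies on C.
Step 2: partial derivatives
  f_x(x, y) = 6*x**2 + 4*x*y - 4*x - 2*y + 2, f_y(x, y) = 2*x**2 - 2*x + 4*y.
  f_x(P) = 30, f_y(P) = 12 (gradient nonzero, so P is smooth).
Step 3: tangent line at P: 30·(x − 2) + 12·(y − 2) = 0.
Expanding: 30*x + 12*y - 84 = 0.


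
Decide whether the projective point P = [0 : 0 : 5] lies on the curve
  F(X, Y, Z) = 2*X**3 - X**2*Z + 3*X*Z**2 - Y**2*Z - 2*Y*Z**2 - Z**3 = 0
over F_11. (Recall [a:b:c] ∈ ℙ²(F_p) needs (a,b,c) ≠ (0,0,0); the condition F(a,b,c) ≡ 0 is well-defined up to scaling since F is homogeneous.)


F(0,0,5) ≡ 7 (mod 11); P is NOT on the curve.

Evaluate F(0, 0, 5) term-by-term (mod 11).
  2*X**3 ↦ 2·0·1·1 = 0
  -X**2*Z ↦ -1·0·1·5 = 0
  3*X*Z**2 ↦ 3·0·1·25 = 0
  -Y**2*Z ↦ -1·1·0·5 = 0
  -2*Y*Z**2 ↦ -2·1·0·25 = 0
  -Z**3 ↦ -1·1·1·125 = -125
Sum: F(0, 0, 5) = (0) + (0) + (0) + (0) + (0) + (-125) = -125.
Reducing mod 11: -125 ≡ 7 (mod 11).
Since F(a, b, c) ≡ 7 ≠ 0 (mod 11), P does NOT lie on the curve.


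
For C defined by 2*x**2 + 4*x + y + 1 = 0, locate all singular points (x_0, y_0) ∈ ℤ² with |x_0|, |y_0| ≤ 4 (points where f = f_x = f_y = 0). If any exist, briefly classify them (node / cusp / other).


No singular points in the scanned grid; C is smooth there.

Compute partial derivatives:
  f_x = 4*x + 4.
  f_y = 1.
f_y = 1 is a nonzero constant, so f_y never vanishes: no point (x, y) can satisfy f = f_x = f_y = 0. In particular no (x, y) ∈ {−4, ..., 4}² is singular; the curve is smooth.


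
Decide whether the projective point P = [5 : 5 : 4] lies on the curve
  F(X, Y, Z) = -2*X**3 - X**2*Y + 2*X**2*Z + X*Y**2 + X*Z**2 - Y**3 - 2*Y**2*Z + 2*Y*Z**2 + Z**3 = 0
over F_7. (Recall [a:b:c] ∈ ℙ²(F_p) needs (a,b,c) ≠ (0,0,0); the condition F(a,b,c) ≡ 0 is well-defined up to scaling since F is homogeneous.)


F(5,5,4) ≡ 6 (mod 7); P is NOT on the curve.

Evaluate F(5, 5, 4) term-by-term (mod 7).
  -2*X**3 ↦ -2·125·1·1 = -250
  -X**2*Y ↦ -1·25·5·1 = -125
  2*X**2*Z ↦ 2·25·1·4 = 200
  X*Y**2 ↦ 1·5·25·1 = 125
  X*Z**2 ↦ 1·5·1·16 = 80
  -Y**3 ↦ -1·1·125·1 = -125
  -2*Y**2*Z ↦ -2·1·25·4 = -200
  2*Y*Z**2 ↦ 2·1·5·16 = 160
  Z**3 ↦ 1·1·1·64 = 64
Sum: F(5, 5, 4) = (-250) + (-125) + (200) + (125) + (80) + (-125) + (-200) + (160) + (64) = -71.
Reducing mod 7: -71 ≡ 6 (mod 7).
Since F(a, b, c) ≡ 6 ≠ 0 (mod 7), P does NOT lie on the curve.


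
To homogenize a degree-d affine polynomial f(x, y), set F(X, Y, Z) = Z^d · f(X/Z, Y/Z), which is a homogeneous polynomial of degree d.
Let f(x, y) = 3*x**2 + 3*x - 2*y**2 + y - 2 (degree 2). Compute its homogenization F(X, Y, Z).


F(X, Y, Z) = 3*X**2 + 3*X*Z - 2*Y**2 + Y*Z - 2*Z**2

deg(f) = 2.
Substitute x = X/Z, y = Y/Z into f, then multiply by Z^2.
  monomial 3·x^2·y^0 ↦ 3·X^2·Y^0·Z^0.
  monomial 3·x^1·y^0 ↦ 3·X^1·Y^0·Z^1.
  monomial -2·x^0·y^2 ↦ -2·X^0·Y^2·Z^0.
  monomial 1·x^0·y^1 ↦ 1·X^0·Y^1·Z^1.
  monomial -2·x^0·y^0 ↦ -2·X^0·Y^0·Z^2.
Collecting: F(X, Y, Z) = 3*X**2 + 3*X*Z - 2*Y**2 + Y*Z - 2*Z**2.


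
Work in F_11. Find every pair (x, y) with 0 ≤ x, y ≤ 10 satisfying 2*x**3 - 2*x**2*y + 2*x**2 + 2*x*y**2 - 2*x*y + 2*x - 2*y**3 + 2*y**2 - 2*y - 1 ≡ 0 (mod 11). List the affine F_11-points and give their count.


Affine F_11-points: {(0, 8), (1, 6), (2, 5), (3, 0), (4, 3), (5, 10), (6, 9), (8, 7)}; count = 8.

For each of the 121 pairs (x, y) ∈ F_11², evaluate f(x, y) mod 11. Record the zeros.
  x = 0: [0↦10, 1↦8, 2↦9, 3↦1, 4↦5, 5↦9, 6↦1, 7↦2, 8↦0, 9↦5, 10↦5]  zeros at y ∈ {8}
  x = 1: [0↦5, 1↦1, 2↦4, 3↦2, 4↦5, 5↦1, 6↦0, 7↦1, 8↦3, 9↦5, 10↦6]  zeros at y ∈ {6}
  x = 2: [0↦5, 1↦6, 2↦7, 3↦7, 4↦5, 5↦0, 6↦2, 7↦10, 8↦1, 9↦7, 10↦5]  zeros at y ∈ {5}
  x = 3: [0↦0, 1↦2, 2↦8, 3↦6, 4↦6, 5↦7, 6↦8, 7↦8, 8↦6, 9↦1, 10↦3]  zeros at y ∈ {0}
  x = 4: [0↦2, 1↦1, 2↦8, 3↦0, 4↦9, 5↦1, 6↦8, 7↦7, 8↦8, 9↦10, 10↦1]  zeros at y ∈ {3}
  x = 5: [0↦1, 1↦4, 2↦8, 3↦1, 4↦4, 5↦5, 6↦3, 7↦8, 8↦8, 9↦2, 10↦0]  zeros at y ∈ {10}
  x = 6: [0↦9, 1↦1, 2↦9, 3↦10, 4↦3, 5↦9, 6↦5, 7↦1, 8↦7, 9↦0, 10↦1]  zeros at y ∈ {9}
  x = 7: [0↦5, 1↦4, 2↦1, 3↦6, 4↦7, 5↦3, 6↦4, 7↦9, 8↦6, 9↦5, 10↦5]  zeros at y ∈ ∅
  x = 8: [0↦1, 1↦3, 2↦7, 3↦1, 4↦6, 5↦10, 6↦1, 7↦0, 8↦6, 9↦7, 10↦2]  zeros at y ∈ {7}
  x = 9: [0↦9, 1↦10, 2↦6, 3↦7, 4↦1, 5↦9, 6↦8, 7↦8, 8↦8, 9↦7, 10↦4]  zeros at y ∈ ∅
  x = 10: [0↦8, 1↦4, 2↦10, 3↦3, 4↦4, 5↦1, 6↦4, 7↦1, 8↦2, 9↦6, 10↦1]  zeros at y ∈ ∅
Collecting zeros: affine points = {(0, 8), (1, 6), (2, 5), (3, 0), (4, 3), (5, 10), (6, 9), (8, 7)}.
Total count |C(F_11)_aff| = 8.


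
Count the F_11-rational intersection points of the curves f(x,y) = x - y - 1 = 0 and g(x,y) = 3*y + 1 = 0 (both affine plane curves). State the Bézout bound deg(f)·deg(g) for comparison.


Common zeros: {(8, 7)}; count = 1; Bézout bound = 1.

deg(f) = 1, deg(g) = 1, so Bézout bound = 1.
Scan x ∈ F_11. For each x, list the y ∈ F_11 with f(x, y) ≡ 0 and those with g(x, y) ≡ 0 (mod 11); the common zeros in that column are the intersection.
  x = 0: f ≡ 0 at y ∈ {10}; g ≡ 0 at y ∈ {7}; common: ∅.
  x = 1: f ≡ 0 at y ∈ {0}; g ≡ 0 at y ∈ {7}; common: ∅.
  x = 2: f ≡ 0 at y ∈ {1}; g ≡ 0 at y ∈ {7}; common: ∅.
  x = 3: f ≡ 0 at y ∈ {2}; g ≡ 0 at y ∈ {7}; common: ∅.
  x = 4: f ≡ 0 at y ∈ {3}; g ≡ 0 at y ∈ {7}; common: ∅.
  x = 5: f ≡ 0 at y ∈ {4}; g ≡ 0 at y ∈ {7}; common: ∅.
  x = 6: f ≡ 0 at y ∈ {5}; g ≡ 0 at y ∈ {7}; common: ∅.
  x = 7: f ≡ 0 at y ∈ {6}; g ≡ 0 at y ∈ {7}; common: ∅.
  x = 8: f ≡ 0 at y ∈ {7}; g ≡ 0 at y ∈ {7}; common: {7}.
  x = 9: f ≡ 0 at y ∈ {8}; g ≡ 0 at y ∈ {7}; common: ∅.
  x = 10: f ≡ 0 at y ∈ {9}; g ≡ 0 at y ∈ {7}; common: ∅.
Collecting: common zeros = {(8, 7)}, so the count is 1.
Comparison with the Bézout bound: 1 ≤ 1 = deg(f)·deg(g), as expected for curves with no common component (the bound is attained).


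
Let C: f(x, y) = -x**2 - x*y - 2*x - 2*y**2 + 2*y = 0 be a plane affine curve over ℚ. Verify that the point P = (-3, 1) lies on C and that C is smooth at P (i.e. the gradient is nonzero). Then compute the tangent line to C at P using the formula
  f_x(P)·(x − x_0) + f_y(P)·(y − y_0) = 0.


Tangent line at P: 3*x + y + 8 = 0.

Step 1: f(-3, 1) = 0, so P lies on C.
Step 2: partial derivatives
  f_x(x, y) = -2*x - y - 2, f_y(x, y) = -x - 4*y + 2.
  f_x(P) = 3, f_y(P) = 1 (gradient nonzero, so P is smooth).
Step 3: tangent line at P: 3·(x − -3) + 1·(y − 1) = 0.
Expanding: 3*x + y + 8 = 0.


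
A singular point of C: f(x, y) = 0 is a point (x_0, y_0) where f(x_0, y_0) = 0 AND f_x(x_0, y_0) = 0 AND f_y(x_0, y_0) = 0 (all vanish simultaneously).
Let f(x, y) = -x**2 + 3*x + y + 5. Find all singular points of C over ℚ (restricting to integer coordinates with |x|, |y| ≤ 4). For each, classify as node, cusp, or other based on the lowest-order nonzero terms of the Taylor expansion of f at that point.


No singular points in the scanned grid; C is smooth there.

Compute partial derivatives:
  f_x = 3 - 2*x.
  f_y = 1.
f_y = 1 is a nonzero constant, so f_y never vanishes: no point (x, y) can satisfy f = f_x = f_y = 0. In particular no (x, y) ∈ {−4, ..., 4}² is singular; the curve is smooth.


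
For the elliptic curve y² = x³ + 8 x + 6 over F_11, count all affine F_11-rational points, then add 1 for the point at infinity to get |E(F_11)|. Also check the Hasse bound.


Affine points = {(1, 2), (1, 9), (4, 5), (4, 6), (7, 3), (7, 8), (9, 2), (9, 9)}; affine count = 8; |E(F_11)| = 9.

Discriminant check: Δ ∝ 4a³ + 27b² = 4·8³ + 27·6² = 4·512 + 27·36 ≡ 6 (mod 11). Nonzero ⇒ E is nonsingular.
For each x ∈ F_11, compute rhs = x³ + 8·x + 6 mod 11, then count y ∈ F_11 with y² ≡ rhs.
  x = 0: rhs = 6, matching y values: none (0 points).
  x = 1: rhs = 4, matching y values: 2, 9 (2 points).
  x = 2: rhs = 8, matching y values: none (0 points).
  x = 3: rhs = 2, matching y values: none (0 points).
  x = 4: rhs = 3, matching y values: 5, 6 (2 points).
  x = 5: rhs = 6, matching y values: none (0 points).
  x = 6: rhs = 6, matching y values: none (0 points).
  x = 7: rhs = 9, matching y values: 3, 8 (2 points).
  x = 8: rhs = 10, matching y values: none (0 points).
  x = 9: rhs = 4, matching y values: 2, 9 (2 points).
  x = 10: rhs = 8, matching y values: none (0 points).
Total affine count: 8.
Full point count |E(F_11)| = 8 + 1 = 9.
Hasse bound: |9 − (11+1)| = |-3| = 3 ≤ 2√11 ≈ 6.6332 ✓.


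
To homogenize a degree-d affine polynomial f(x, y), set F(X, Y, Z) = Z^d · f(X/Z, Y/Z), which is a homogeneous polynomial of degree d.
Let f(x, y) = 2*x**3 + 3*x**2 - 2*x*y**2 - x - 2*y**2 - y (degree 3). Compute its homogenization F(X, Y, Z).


F(X, Y, Z) = 2*X**3 + 3*X**2*Z - 2*X*Y**2 - X*Z**2 - 2*Y**2*Z - Y*Z**2

deg(f) = 3.
Substitute x = X/Z, y = Y/Z into f, then multiply by Z^3.
  monomial 2·x^3·y^0 ↦ 2·X^3·Y^0·Z^0.
  monomial 3·x^2·y^0 ↦ 3·X^2·Y^0·Z^1.
  monomial -2·x^1·y^2 ↦ -2·X^1·Y^2·Z^0.
  monomial -1·x^1·y^0 ↦ -1·X^1·Y^0·Z^2.
  monomial -2·x^0·y^2 ↦ -2·X^0·Y^2·Z^1.
  monomial -1·x^0·y^1 ↦ -1·X^0·Y^1·Z^2.
Collecting: F(X, Y, Z) = 2*X**3 + 3*X**2*Z - 2*X*Y**2 - X*Z**2 - 2*Y**2*Z - Y*Z**2.


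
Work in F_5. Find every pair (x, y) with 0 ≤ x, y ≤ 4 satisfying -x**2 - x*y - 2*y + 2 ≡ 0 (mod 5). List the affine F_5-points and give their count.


Affine F_5-points: {(0, 1), (1, 2), (2, 2), (4, 1)}; count = 4.

For each of the 25 pairs (x, y) ∈ F_5², evaluate f(x, y) mod 5. Record the zeros.
  x = 0: [0↦2, 1↦0, 2↦3, 3↦1, 4↦4]  zeros at y ∈ {1}
  x = 1: [0↦1, 1↦3, 2↦0, 3↦2, 4↦4]  zeros at y ∈ {2}
  x = 2: [0↦3, 1↦4, 2↦0, 3↦1, 4↦2]  zeros at y ∈ {2}
  x = 3: [0↦3, 1↦3, 2↦3, 3↦3, 4↦3]  zeros at y ∈ ∅
  x = 4: [0↦1, 1↦0, 2↦4, 3↦3, 4↦2]  zeros at y ∈ {1}
Collecting zeros: affine points = {(0, 1), (1, 2), (2, 2), (4, 1)}.
Total count |C(F_5)_aff| = 4.


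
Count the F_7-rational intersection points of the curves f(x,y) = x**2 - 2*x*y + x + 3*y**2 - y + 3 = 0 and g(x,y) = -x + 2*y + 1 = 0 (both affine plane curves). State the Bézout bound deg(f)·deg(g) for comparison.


Common zeros: ∅; count = 0; Bézout bound = 2.

deg(f) = 2, deg(g) = 1, so Bézout bound = 2.
Scan x ∈ F_7. For each x, list the y ∈ F_7 with f(x, y) ≡ 0 and those with g(x, y) ≡ 0 (mod 7); the common zeros in that column are the intersection.
  x = 0: f ≡ 0 at y ∈ {6}; g ≡ 0 at y ∈ {3}; common: ∅.
  x = 1: f ≡ 0 at y ∈ ∅; g ≡ 0 at y ∈ {0}; common: ∅.
  x = 2: f ≡ 0 at y ∈ {1, 3}; g ≡ 0 at y ∈ {4}; common: ∅.
  x = 3: f ≡ 0 at y ∈ {3, 4}; g ≡ 0 at y ∈ {1}; common: ∅.
  x = 4: f ≡ 0 at y ∈ {4, 6}; g ≡ 0 at y ∈ {5}; common: ∅.
  x = 5: f ≡ 0 at y ∈ ∅; g ≡ 0 at y ∈ {2}; common: ∅.
  x = 6: f ≡ 0 at y ∈ {1}; g ≡ 0 at y ∈ {6}; common: ∅.
Collecting: common zeros = ∅, so the count is 0.
Comparison with the Bézout bound: 0 ≤ 2 = deg(f)·deg(g), as expected for curves with no common component (the affine F_7-count falls short of the bound because intersections may lie at infinity, over extension fields, or carry multiplicity).


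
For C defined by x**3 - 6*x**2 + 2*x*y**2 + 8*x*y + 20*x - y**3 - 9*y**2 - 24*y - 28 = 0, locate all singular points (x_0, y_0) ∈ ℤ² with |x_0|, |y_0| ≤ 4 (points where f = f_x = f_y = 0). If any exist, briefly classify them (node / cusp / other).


Singular points: {(2, -2)}; classification: cusp.

Compute partial derivatives:
  f_x = 3*x**2 - 12*x + 2*y**2 + 8*y + 20.
  f_y = 4*x*y + 8*x - 3*y**2 - 18*y - 24.
Scan x_0 ∈ {−4, ..., 4}. For each x_0, f_y(x_0, y) is a polynomial in y; find its integer roots y ∈ {−4, ..., 4}, then test f_x and f at those candidates.
  x = -4: f_y(-4, y) = -3*y**2 - 34*y - 56; vanishes at y ∈ {-2}. (-4, -2): f_x = 108 ≠ 0.
  x = -3: f_y(-3, y) = -3*y**2 - 30*y - 48; vanishes at y ∈ {-2}. (-3, -2): f_x = 75 ≠ 0.
  x = -2: f_y(-2, y) = -3*y**2 - 26*y - 40; vanishes at y ∈ {-2}. (-2, -2): f_x = 48 ≠ 0.
  x = -1: f_y(-1, y) = -3*y**2 - 22*y - 32; vanishes at y ∈ {-2}. (-1, -2): f_x = 27 ≠ 0.
  x = 0: f_y(0, y) = -3*y**2 - 18*y - 24; vanishes at y ∈ {-4, -2}. (0, -4): f_x = 20 ≠ 0; (0, -2): f_x = 12 ≠ 0.
  x = 1: f_y(1, y) = -3*y**2 - 14*y - 16; vanishes at y ∈ {-2}. (1, -2): f_x = 3 ≠ 0.
  x = 2: f_y(2, y) = -3*y**2 - 10*y - 8; vanishes at y ∈ {-2}. (2, -2): f_x = 0, f = 0 — SINGULAR.
  x = 3: f_y(3, y) = -3*y**2 - 6*y; vanishes at y ∈ {-2, 0}. (3, -2): f_x = 3 ≠ 0; (3, 0): f_x = 11 ≠ 0.
  x = 4: f_y(4, y) = -3*y**2 - 2*y + 8; vanishes at y ∈ {-2}. (4, -2): f_x = 12 ≠ 0.
Only singular point on the grid: (2, -2).
Classify: substitute x = 2 + u, y = -2 + v and expand: f = u**3 + 2*u*v**2 - v**3 + v**2.
No constant or linear terms (consistent with a singular point). Quadratic part: v**2. Cubic part: u**3 + 2*u*v**2 - v**3.
The quadratic part v**2 is a perfect square, so there is a single (double) tangent line v = 0, i.e. y = -2. Restricting the cubic part to that line (v = 0) leaves u**3 ≠ 0, so f is not divisible by v and the branch is v² ≈ -u**3 to lowest order — this is a cusp.
Classification: cusp.


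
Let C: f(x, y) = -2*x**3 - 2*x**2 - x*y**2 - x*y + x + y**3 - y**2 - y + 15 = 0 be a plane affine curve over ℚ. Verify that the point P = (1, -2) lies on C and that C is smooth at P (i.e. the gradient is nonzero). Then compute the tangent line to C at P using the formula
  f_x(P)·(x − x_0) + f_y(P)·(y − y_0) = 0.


Tangent line at P: -11*x + 18*y + 47 = 0.

Step 1: f(1, -2) = 0, so P lies on C.
Step 2: partial derivatives
  f_x(x, y) = -6*x**2 - 4*x - y**2 - y + 1, f_y(x, y) = -2*x*y - x + 3*y**2 - 2*y - 1.
  f_x(P) = -11, f_y(P) = 18 (gradient nonzero, so P is smooth).
Step 3: tangent line at P: -11·(x − 1) + 18·(y − -2) = 0.
Expanding: -11*x + 18*y + 47 = 0.


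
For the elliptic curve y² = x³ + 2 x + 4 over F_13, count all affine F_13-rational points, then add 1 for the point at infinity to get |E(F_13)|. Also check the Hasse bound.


Affine points = {(0, 2), (0, 11), (2, 4), (2, 9), (5, 3), (5, 10), (7, 6), (7, 7), (8, 5), (8, 8), (9, 6), (9, 7), (10, 6), (10, 7), (12, 1), (12, 12)}; affine count = 16; |E(F_13)| = 17.

Discriminant check: Δ ∝ 4a³ + 27b² = 4·2³ + 27·4² = 4·8 + 27·16 ≡ 9 (mod 13). Nonzero ⇒ E is nonsingular.
For each x ∈ F_13, compute rhs = x³ + 2·x + 4 mod 13, then count y ∈ F_13 with y² ≡ rhs.
  x = 0: rhs = 4, matching y values: 2, 11 (2 points).
  x = 1: rhs = 7, matching y values: none (0 points).
  x = 2: rhs = 3, matching y values: 4, 9 (2 points).
  x = 3: rhs = 11, matching y values: none (0 points).
  x = 4: rhs = 11, matching y values: none (0 points).
  x = 5: rhs = 9, matching y values: 3, 10 (2 points).
  x = 6: rhs = 11, matching y values: none (0 points).
  x = 7: rhs = 10, matching y values: 6, 7 (2 points).
  x = 8: rhs = 12, matching y values: 5, 8 (2 points).
  x = 9: rhs = 10, matching y values: 6, 7 (2 points).
  x = 10: rhs = 10, matching y values: 6, 7 (2 points).
  x = 11: rhs = 5, matching y values: none (0 points).
  x = 12: rhs = 1, matching y values: 1, 12 (2 points).
Total affine count: 16.
Full point count |E(F_13)| = 16 + 1 = 17.
Hasse bound: |17 − (13+1)| = |3| = 3 ≤ 2√13 ≈ 7.2111 ✓.


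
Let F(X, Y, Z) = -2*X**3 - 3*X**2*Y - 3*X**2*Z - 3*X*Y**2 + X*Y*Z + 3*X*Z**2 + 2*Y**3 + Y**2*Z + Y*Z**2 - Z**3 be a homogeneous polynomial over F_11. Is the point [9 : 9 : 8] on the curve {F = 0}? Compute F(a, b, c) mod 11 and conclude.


F(9,9,8) ≡ 4 (mod 11); P is NOT on the curve.

Evaluate F(9, 9, 8) term-by-term (mod 11).
  -2*X**3 ↦ -2·729·1·1 = -1458
  -3*X**2*Y ↦ -3·81·9·1 = -2187
  -3*X**2*Z ↦ -3·81·1·8 = -1944
  -3*X*Y**2 ↦ -3·9·81·1 = -2187
  X*Y*Z ↦ 1·9·9·8 = 648
  3*X*Z**2 ↦ 3·9·1·64 = 1728
  2*Y**3 ↦ 2·1·729·1 = 1458
  Y**2*Z ↦ 1·1·81·8 = 648
  Y*Z**2 ↦ 1·1·9·64 = 576
  -Z**3 ↦ -1·1·1·512 = -512
Sum: F(9, 9, 8) = (-1458) + (-2187) + (-1944) + (-2187) + (648) + (1728) + (1458) + (648) + (576) + (-512) = -3230.
Reducing mod 11: -3230 ≡ 4 (mod 11).
Since F(a, b, c) ≡ 4 ≠ 0 (mod 11), P does NOT lie on the curve.


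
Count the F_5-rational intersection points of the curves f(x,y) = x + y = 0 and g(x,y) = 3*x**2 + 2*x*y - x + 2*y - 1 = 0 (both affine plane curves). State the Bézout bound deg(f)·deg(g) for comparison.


Common zeros: ∅; count = 0; Bézout bound = 2.

deg(f) = 1, deg(g) = 2, so Bézout bound = 2.
Scan x ∈ F_5. For each x, list the y ∈ F_5 with f(x, y) ≡ 0 and those with g(x, y) ≡ 0 (mod 5); the common zeros in that column are the intersection.
  x = 0: f ≡ 0 at y ∈ {0}; g ≡ 0 at y ∈ {3}; common: ∅.
  x = 1: f ≡ 0 at y ∈ {4}; g ≡ 0 at y ∈ {1}; common: ∅.
  x = 2: f ≡ 0 at y ∈ {3}; g ≡ 0 at y ∈ {1}; common: ∅.
  x = 3: f ≡ 0 at y ∈ {2}; g ≡ 0 at y ∈ {4}; common: ∅.
  x = 4: f ≡ 0 at y ∈ {1}; g ≡ 0 at y ∈ ∅; common: ∅.
Collecting: common zeros = ∅, so the count is 0.
Comparison with the Bézout bound: 0 ≤ 2 = deg(f)·deg(g), as expected for curves with no common component (the affine F_5-count falls short of the bound because intersections may lie at infinity, over extension fields, or carry multiplicity).


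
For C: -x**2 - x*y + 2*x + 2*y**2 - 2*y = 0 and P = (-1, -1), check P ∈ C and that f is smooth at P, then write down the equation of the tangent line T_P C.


Tangent line at P: 5*x - 5*y = 0.

Step 1: f(-1, -1) = 0, so P lies on C.
Step 2: partial derivatives
  f_x(x, y) = -2*x - y + 2, f_y(x, y) = -x + 4*y - 2.
  f_x(P) = 5, f_y(P) = -5 (gradient nonzero, so P is smooth).
Step 3: tangent line at P: 5·(x − -1) + -5·(y − -1) = 0.
Expanding: 5*x - 5*y = 0.


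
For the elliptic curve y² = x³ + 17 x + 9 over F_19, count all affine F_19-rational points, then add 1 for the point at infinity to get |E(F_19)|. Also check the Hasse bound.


Affine points = {(0, 3), (0, 16), (3, 7), (3, 12), (6, 2), (6, 17), (8, 7), (8, 12), (9, 6), (9, 13), (10, 1), (10, 18), (11, 8), (11, 11), (16, 8), (16, 11), (17, 9), (17, 10)}; affine count = 18; |E(F_19)| = 19.

Discriminant check: Δ ∝ 4a³ + 27b² = 4·17³ + 27·9² = 4·4913 + 27·81 ≡ 8 (mod 19). Nonzero ⇒ E is nonsingular.
For each x ∈ F_19, compute rhs = x³ + 17·x + 9 mod 19, then count y ∈ F_19 with y² ≡ rhs.
  x = 0: rhs = 9, matching y values: 3, 16 (2 points).
  x = 1: rhs = 8, matching y values: none (0 points).
  x = 2: rhs = 13, matching y values: none (0 points).
  x = 3: rhs = 11, matching y values: 7, 12 (2 points).
  x = 4: rhs = 8, matching y values: none (0 points).
  x = 5: rhs = 10, matching y values: none (0 points).
  x = 6: rhs = 4, matching y values: 2, 17 (2 points).
  x = 7: rhs = 15, matching y values: none (0 points).
  x = 8: rhs = 11, matching y values: 7, 12 (2 points).
  x = 9: rhs = 17, matching y values: 6, 13 (2 points).
  x = 10: rhs = 1, matching y values: 1, 18 (2 points).
  x = 11: rhs = 7, matching y values: 8, 11 (2 points).
  x = 12: rhs = 3, matching y values: none (0 points).
  x = 13: rhs = 14, matching y values: none (0 points).
  x = 14: rhs = 8, matching y values: none (0 points).
  x = 15: rhs = 10, matching y values: none (0 points).
  x = 16: rhs = 7, matching y values: 8, 11 (2 points).
  x = 17: rhs = 5, matching y values: 9, 10 (2 points).
  x = 18: rhs = 10, matching y values: none (0 points).
Total affine count: 18.
Full point count |E(F_19)| = 18 + 1 = 19.
Hasse bound: |19 − (19+1)| = |-1| = 1 ≤ 2√19 ≈ 8.7178 ✓.


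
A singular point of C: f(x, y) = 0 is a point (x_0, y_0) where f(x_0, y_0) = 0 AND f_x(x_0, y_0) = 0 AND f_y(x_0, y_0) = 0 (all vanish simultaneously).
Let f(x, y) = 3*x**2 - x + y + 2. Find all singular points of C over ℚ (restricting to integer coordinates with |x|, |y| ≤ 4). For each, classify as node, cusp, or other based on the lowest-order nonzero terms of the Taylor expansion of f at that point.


No singular points in the scanned grid; C is smooth there.

Compute partial derivatives:
  f_x = 6*x - 1.
  f_y = 1.
f_y = 1 is a nonzero constant, so f_y never vanishes: no point (x, y) can satisfy f = f_x = f_y = 0. In particular no (x, y) ∈ {−4, ..., 4}² is singular; the curve is smooth.


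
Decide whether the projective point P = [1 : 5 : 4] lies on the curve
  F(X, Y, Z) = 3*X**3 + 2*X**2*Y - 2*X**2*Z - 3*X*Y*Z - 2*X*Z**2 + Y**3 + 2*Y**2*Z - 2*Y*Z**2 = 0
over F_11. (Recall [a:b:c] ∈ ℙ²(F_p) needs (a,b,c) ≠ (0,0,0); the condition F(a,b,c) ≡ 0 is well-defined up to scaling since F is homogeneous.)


F(1,5,4) ≡ 1 (mod 11); P is NOT on the curve.

Evaluate F(1, 5, 4) term-by-term (mod 11).
  3*X**3 ↦ 3·1·1·1 = 3
  2*X**2*Y ↦ 2·1·5·1 = 10
  -2*X**2*Z ↦ -2·1·1·4 = -8
  -3*X*Y*Z ↦ -3·1·5·4 = -60
  -2*X*Z**2 ↦ -2·1·1·16 = -32
  Y**3 ↦ 1·1·125·1 = 125
  2*Y**2*Z ↦ 2·1·25·4 = 200
  -2*Y*Z**2 ↦ -2·1·5·16 = -160
Sum: F(1, 5, 4) = (3) + (10) + (-8) + (-60) + (-32) + (125) + (200) + (-160) = 78.
Reducing mod 11: 78 ≡ 1 (mod 11).
Since F(a, b, c) ≡ 1 ≠ 0 (mod 11), P does NOT lie on the curve.


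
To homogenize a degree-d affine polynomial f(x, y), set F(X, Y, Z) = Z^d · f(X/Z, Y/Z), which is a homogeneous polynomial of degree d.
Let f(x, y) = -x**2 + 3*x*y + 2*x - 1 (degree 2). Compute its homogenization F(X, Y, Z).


F(X, Y, Z) = -X**2 + 3*X*Y + 2*X*Z - Z**2

deg(f) = 2.
Substitute x = X/Z, y = Y/Z into f, then multiply by Z^2.
  monomial -1·x^2·y^0 ↦ -1·X^2·Y^0·Z^0.
  monomial 3·x^1·y^1 ↦ 3·X^1·Y^1·Z^0.
  monomial 2·x^1·y^0 ↦ 2·X^1·Y^0·Z^1.
  monomial -1·x^0·y^0 ↦ -1·X^0·Y^0·Z^2.
Collecting: F(X, Y, Z) = -X**2 + 3*X*Y + 2*X*Z - Z**2.


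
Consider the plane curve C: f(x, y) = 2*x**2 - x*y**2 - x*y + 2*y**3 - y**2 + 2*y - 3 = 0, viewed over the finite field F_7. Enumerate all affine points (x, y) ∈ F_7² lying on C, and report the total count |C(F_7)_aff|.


Affine F_7-points: {(0, 1), (1, 1), (2, 6), (4, 2), (5, 6), (6, 2)}; count = 6.

For each of the 49 pairs (x, y) ∈ F_7², evaluate f(x, y) mod 7. Record the zeros.
  x = 0: [0↦4, 1↦0, 2↦6, 3↦6, 4↦5, 5↦1, 6↦6]  zeros at y ∈ {1}
  x = 1: [0↦6, 1↦0, 2↦2, 3↦3, 4↦1, 5↦1, 6↦1]  zeros at y ∈ {1}
  x = 2: [0↦5, 1↦4, 2↦2, 3↦4, 4↦1, 5↦5, 6↦0]  zeros at y ∈ {6}
  x = 3: [0↦1, 1↦5, 2↦6, 3↦2, 4↦5, 5↦6, 6↦3]  zeros at y ∈ ∅
  x = 4: [0↦1, 1↦3, 2↦0, 3↦4, 4↦6, 5↦4, 6↦3]  zeros at y ∈ {2}
  x = 5: [0↦5, 1↦5, 2↦5, 3↦3, 4↦4, 5↦6, 6↦0]  zeros at y ∈ {6}
  x = 6: [0↦6, 1↦4, 2↦0, 3↦6, 4↦6, 5↦5, 6↦1]  zeros at y ∈ {2}
Collecting zeros: affine points = {(0, 1), (1, 1), (2, 6), (4, 2), (5, 6), (6, 2)}.
Total count |C(F_7)_aff| = 6.


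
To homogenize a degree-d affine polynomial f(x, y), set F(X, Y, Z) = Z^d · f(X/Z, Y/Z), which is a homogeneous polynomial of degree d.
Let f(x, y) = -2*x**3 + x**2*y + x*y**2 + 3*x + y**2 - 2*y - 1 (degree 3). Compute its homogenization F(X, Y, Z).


F(X, Y, Z) = -2*X**3 + X**2*Y + X*Y**2 + 3*X*Z**2 + Y**2*Z - 2*Y*Z**2 - Z**3

deg(f) = 3.
Substitute x = X/Z, y = Y/Z into f, then multiply by Z^3.
  monomial -2·x^3·y^0 ↦ -2·X^3·Y^0·Z^0.
  monomial 1·x^2·y^1 ↦ 1·X^2·Y^1·Z^0.
  monomial 1·x^1·y^2 ↦ 1·X^1·Y^2·Z^0.
  monomial 3·x^1·y^0 ↦ 3·X^1·Y^0·Z^2.
  monomial 1·x^0·y^2 ↦ 1·X^0·Y^2·Z^1.
  monomial -2·x^0·y^1 ↦ -2·X^0·Y^1·Z^2.
  monomial -1·x^0·y^0 ↦ -1·X^0·Y^0·Z^3.
Collecting: F(X, Y, Z) = -2*X**3 + X**2*Y + X*Y**2 + 3*X*Z**2 + Y**2*Z - 2*Y*Z**2 - Z**3.


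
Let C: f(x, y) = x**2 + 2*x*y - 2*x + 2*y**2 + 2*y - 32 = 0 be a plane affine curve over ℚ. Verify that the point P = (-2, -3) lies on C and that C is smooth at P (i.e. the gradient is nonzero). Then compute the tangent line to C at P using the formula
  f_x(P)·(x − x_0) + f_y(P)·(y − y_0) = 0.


Tangent line at P: -12*x - 14*y - 66 = 0.

Step 1: f(-2, -3) = 0, so P lies on C.
Step 2: partial derivatives
  f_x(x, y) = 2*x + 2*y - 2, f_y(x, y) = 2*x + 4*y + 2.
  f_x(P) = -12, f_y(P) = -14 (gradient nonzero, so P is smooth).
Step 3: tangent line at P: -12·(x − -2) + -14·(y − -3) = 0.
Expanding: -12*x - 14*y - 66 = 0.


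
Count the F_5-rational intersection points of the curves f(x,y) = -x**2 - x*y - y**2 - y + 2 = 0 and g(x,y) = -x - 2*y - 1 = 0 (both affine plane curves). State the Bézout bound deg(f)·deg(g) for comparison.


Common zeros: ∅; count = 0; Bézout bound = 2.

deg(f) = 2, deg(g) = 1, so Bézout bound = 2.
Scan x ∈ F_5. For each x, list the y ∈ F_5 with f(x, y) ≡ 0 and those with g(x, y) ≡ 0 (mod 5); the common zeros in that column are the intersection.
  x = 0: f ≡ 0 at y ∈ {1, 3}; g ≡ 0 at y ∈ {2}; common: ∅.
  x = 1: f ≡ 0 at y ∈ ∅; g ≡ 0 at y ∈ {4}; common: ∅.
  x = 2: f ≡ 0 at y ∈ {3, 4}; g ≡ 0 at y ∈ {1}; common: ∅.
  x = 3: f ≡ 0 at y ∈ ∅; g ≡ 0 at y ∈ {3}; common: ∅.
  x = 4: f ≡ 0 at y ∈ {1, 4}; g ≡ 0 at y ∈ {0}; common: ∅.
Collecting: common zeros = ∅, so the count is 0.
Comparison with the Bézout bound: 0 ≤ 2 = deg(f)·deg(g), as expected for curves with no common component (the affine F_5-count falls short of the bound because intersections may lie at infinity, over extension fields, or carry multiplicity).
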